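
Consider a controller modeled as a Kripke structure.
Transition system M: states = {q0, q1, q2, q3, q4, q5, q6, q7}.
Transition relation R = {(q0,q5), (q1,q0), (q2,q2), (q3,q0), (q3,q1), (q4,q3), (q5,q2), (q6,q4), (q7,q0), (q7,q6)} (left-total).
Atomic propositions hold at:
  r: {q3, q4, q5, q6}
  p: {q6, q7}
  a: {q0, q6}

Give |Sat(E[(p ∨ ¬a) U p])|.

Sat(¬a) = {q1, q2, q3, q4, q5, q7}
Sat(p ∨ ¬a) = {q1, q2, q3, q4, q5, q6, q7}
E[(p ∨ ¬a) U p]: least fixpoint, start Z0 = Sat(p) = {q6, q7}, add states in Sat(p ∨ ¬a) with some successor in Z. Already a fixed point.
Sat(E[(p ∨ ¬a) U p]) = {q6, q7}
|Sat(E[(p ∨ ¬a) U p])| = |{q6, q7}| = 2.

2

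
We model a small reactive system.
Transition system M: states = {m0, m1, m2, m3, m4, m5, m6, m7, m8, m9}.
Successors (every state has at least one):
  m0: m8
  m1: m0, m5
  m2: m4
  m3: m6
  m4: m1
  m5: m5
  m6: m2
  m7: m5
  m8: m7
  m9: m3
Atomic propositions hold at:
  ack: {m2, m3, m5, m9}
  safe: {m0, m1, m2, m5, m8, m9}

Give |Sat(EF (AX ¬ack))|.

Sat(¬ack) = {m0, m1, m4, m6, m7, m8}
Sat(AX ¬ack) = {s : every successor in {m0, m1, m4, m6, m7, m8}} = {m0, m2, m3, m4, m8}
EF (AX ¬ack): least fixpoint, start Z0 = {m0, m2, m3, m4, m8}, add states with some successor in Z. Z1 = {m0, m1, m2, m3, m4, m6, m8, m9}; fixed.
Sat(EF (AX ¬ack)) = {m0, m1, m2, m3, m4, m6, m8, m9}
|Sat(EF (AX ¬ack))| = |{m0, m1, m2, m3, m4, m6, m8, m9}| = 8.

8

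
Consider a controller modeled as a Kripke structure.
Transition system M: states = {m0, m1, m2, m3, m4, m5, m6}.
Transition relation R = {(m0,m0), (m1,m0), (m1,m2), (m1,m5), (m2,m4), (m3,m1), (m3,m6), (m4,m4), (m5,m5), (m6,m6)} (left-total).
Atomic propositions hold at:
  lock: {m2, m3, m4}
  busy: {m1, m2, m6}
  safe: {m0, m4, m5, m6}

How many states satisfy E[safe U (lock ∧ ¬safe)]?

2

Sat(¬safe) = {m1, m2, m3}
Sat(lock ∧ ¬safe) = {m2, m3}
E[safe U (lock ∧ ¬safe)]: least fixpoint, start Z0 = Sat((lock ∧ ¬safe)) = {m2, m3}, add states in Sat(safe) with some successor in Z. Already a fixed point.
Sat(E[safe U (lock ∧ ¬safe)]) = {m2, m3}
|Sat(E[safe U (lock ∧ ¬safe)])| = |{m2, m3}| = 2.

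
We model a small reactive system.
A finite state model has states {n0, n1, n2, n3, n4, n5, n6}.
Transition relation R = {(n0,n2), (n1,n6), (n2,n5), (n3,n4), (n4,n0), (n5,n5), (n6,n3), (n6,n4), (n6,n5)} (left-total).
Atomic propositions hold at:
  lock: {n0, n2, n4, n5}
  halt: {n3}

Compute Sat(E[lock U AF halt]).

AF halt: least fixpoint, start Z0 = {n3}, add states with every successor in Z. Already a fixed point.
Sat(AF halt) = {n3}
E[lock U AF halt]: least fixpoint, start Z0 = Sat(AF halt) = {n3}, add states in Sat(lock) with some successor in Z. Already a fixed point.
Sat(E[lock U AF halt]) = {n3}

{n3}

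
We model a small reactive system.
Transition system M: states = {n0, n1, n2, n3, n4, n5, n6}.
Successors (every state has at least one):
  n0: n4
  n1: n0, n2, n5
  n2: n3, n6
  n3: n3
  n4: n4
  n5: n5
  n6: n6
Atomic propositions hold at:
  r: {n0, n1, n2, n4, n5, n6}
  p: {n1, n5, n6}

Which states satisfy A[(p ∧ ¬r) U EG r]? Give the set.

{n0, n1, n2, n4, n5, n6}

Sat(¬r) = {n3}
Sat(p ∧ ¬r) = ∅
EG r: greatest fixpoint, start Z0 = {n0, n1, n2, n4, n5, n6}, keep only states in Sat with some successor in Z. Already a fixed point.
Sat(EG r) = {n0, n1, n2, n4, n5, n6}
A[(p ∧ ¬r) U EG r]: least fixpoint, start Z0 = Sat(EG r) = {n0, n1, n2, n4, n5, n6}, add states in Sat(p ∧ ¬r) with every successor in Z. Already a fixed point.
Sat(A[(p ∧ ¬r) U EG r]) = {n0, n1, n2, n4, n5, n6}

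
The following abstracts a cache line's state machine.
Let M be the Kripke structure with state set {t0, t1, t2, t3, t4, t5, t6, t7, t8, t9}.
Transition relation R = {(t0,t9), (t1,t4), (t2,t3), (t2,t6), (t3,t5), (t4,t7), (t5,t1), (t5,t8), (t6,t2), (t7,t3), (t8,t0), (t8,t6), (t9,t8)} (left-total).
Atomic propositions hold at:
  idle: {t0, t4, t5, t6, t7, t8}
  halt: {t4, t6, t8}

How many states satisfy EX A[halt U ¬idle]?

6

Sat(¬idle) = {t1, t2, t3, t9}
A[halt U ¬idle]: least fixpoint, start Z0 = Sat(¬idle) = {t1, t2, t3, t9}, add states in Sat(halt) with every successor in Z. Z1 = {t1, t2, t3, t6, t9}; fixed.
Sat(A[halt U ¬idle]) = {t1, t2, t3, t6, t9}
Sat(EX A[halt U ¬idle]) = {s : some successor in {t1, t2, t3, t6, t9}} = {t0, t2, t5, t6, t7, t8}
|Sat(EX A[halt U ¬idle])| = |{t0, t2, t5, t6, t7, t8}| = 6.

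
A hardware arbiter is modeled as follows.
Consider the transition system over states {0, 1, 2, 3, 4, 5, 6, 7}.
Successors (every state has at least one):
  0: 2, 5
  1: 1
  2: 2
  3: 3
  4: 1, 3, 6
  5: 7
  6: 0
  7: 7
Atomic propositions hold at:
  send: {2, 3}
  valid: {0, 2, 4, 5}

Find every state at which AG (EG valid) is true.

{2}

EG valid: greatest fixpoint, start Z0 = {0, 2, 4, 5}, keep only states in Sat with some successor in Z. Z1 = {0, 2}; fixed.
Sat(EG valid) = {0, 2}
AG (EG valid): greatest fixpoint, start Z0 = {0, 2}, keep only states in Sat with every successor in Z. Z1 = {2}; fixed.
Sat(AG (EG valid)) = {2}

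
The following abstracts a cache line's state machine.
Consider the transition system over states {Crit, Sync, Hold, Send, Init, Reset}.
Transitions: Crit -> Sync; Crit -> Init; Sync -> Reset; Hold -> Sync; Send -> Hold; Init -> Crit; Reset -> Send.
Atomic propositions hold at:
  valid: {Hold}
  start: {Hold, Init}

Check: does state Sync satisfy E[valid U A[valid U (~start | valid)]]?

Sat(~start) = {Crit, Sync, Send, Reset}
Sat(~start | valid) = {Crit, Sync, Hold, Send, Reset}
A[valid U (~start | valid)]: least fixpoint, start Z0 = Sat((~start | valid)) = {Crit, Sync, Hold, Send, Reset}, add states in Sat(valid) with every successor in Z. Already a fixed point.
Sat(A[valid U (~start | valid)]) = {Crit, Sync, Hold, Send, Reset}
E[valid U A[valid U (~start | valid)]]: least fixpoint, start Z0 = Sat(A[valid U (~start | valid)]) = {Crit, Sync, Hold, Send, Reset}, add states in Sat(valid) with some successor in Z. Already a fixed point.
Sat(E[valid U A[valid U (~start | valid)]]) = {Crit, Sync, Hold, Send, Reset}
Sync ∈ Sat(E[valid U A[valid U (~start | valid)]]) = {Crit, Sync, Hold, Send, Reset}, so the formula holds at Sync.

Yes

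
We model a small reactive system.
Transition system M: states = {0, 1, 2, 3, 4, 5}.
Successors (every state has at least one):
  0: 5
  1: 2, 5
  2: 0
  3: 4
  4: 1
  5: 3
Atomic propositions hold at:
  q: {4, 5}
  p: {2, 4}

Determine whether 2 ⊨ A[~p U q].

No

Sat(~p) = {0, 1, 3, 5}
A[~p U q]: least fixpoint, start Z0 = Sat(q) = {4, 5}, add states in Sat(~p) with every successor in Z. Z1 = {0, 3, 4, 5}; fixed.
Sat(A[~p U q]) = {0, 3, 4, 5}
2 ∉ Sat(A[~p U q]) = {0, 3, 4, 5}, so the formula does not hold at 2.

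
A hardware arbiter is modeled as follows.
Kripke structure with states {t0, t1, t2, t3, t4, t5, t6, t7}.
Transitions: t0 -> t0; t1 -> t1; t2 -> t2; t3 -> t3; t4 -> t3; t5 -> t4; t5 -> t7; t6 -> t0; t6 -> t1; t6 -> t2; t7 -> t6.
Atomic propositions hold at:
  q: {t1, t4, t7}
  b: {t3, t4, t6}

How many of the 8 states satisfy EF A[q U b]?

5

A[q U b]: least fixpoint, start Z0 = Sat(b) = {t3, t4, t6}, add states in Sat(q) with every successor in Z. Z1 = {t3, t4, t6, t7}; fixed.
Sat(A[q U b]) = {t3, t4, t6, t7}
EF A[q U b]: least fixpoint, start Z0 = {t3, t4, t6, t7}, add states with some successor in Z. Z1 = {t3, t4, t5, t6, t7}; fixed.
Sat(EF A[q U b]) = {t3, t4, t5, t6, t7}
|Sat(EF A[q U b])| = |{t3, t4, t5, t6, t7}| = 5.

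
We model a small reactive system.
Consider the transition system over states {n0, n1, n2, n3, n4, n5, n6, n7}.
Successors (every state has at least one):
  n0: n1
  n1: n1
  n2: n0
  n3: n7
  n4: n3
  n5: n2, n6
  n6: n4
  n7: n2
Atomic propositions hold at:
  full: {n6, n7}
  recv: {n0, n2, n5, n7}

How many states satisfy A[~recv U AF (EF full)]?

5

Sat(~recv) = {n1, n3, n4, n6}
EF full: least fixpoint, start Z0 = {n6, n7}, add states with some successor in Z. Z1 = {n3, n5, n6, n7}; Z2 = {n3, n4, n5, n6, n7}; fixed.
Sat(EF full) = {n3, n4, n5, n6, n7}
AF (EF full): least fixpoint, start Z0 = {n3, n4, n5, n6, n7}, add states with every successor in Z. Already a fixed point.
Sat(AF (EF full)) = {n3, n4, n5, n6, n7}
A[~recv U AF (EF full)]: least fixpoint, start Z0 = Sat(AF (EF full)) = {n3, n4, n5, n6, n7}, add states in Sat(~recv) with every successor in Z. Already a fixed point.
Sat(A[~recv U AF (EF full)]) = {n3, n4, n5, n6, n7}
|Sat(A[~recv U AF (EF full)])| = |{n3, n4, n5, n6, n7}| = 5.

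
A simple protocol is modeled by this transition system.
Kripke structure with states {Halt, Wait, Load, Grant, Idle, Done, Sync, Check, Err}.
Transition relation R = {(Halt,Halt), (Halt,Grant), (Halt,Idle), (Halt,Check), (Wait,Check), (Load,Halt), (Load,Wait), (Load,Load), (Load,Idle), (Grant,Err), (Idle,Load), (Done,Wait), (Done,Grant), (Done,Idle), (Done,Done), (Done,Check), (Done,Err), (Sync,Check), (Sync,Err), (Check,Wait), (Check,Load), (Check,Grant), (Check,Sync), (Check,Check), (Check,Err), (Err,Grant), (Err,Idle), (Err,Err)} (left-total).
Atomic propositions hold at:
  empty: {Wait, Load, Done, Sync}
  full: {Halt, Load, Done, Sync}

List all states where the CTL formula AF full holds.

AF full: least fixpoint, start Z0 = {Halt, Load, Done, Sync}, add states with every successor in Z. Z1 = {Halt, Load, Idle, Done, Sync}; fixed.
Sat(AF full) = {Halt, Load, Idle, Done, Sync}

{Halt, Load, Idle, Done, Sync}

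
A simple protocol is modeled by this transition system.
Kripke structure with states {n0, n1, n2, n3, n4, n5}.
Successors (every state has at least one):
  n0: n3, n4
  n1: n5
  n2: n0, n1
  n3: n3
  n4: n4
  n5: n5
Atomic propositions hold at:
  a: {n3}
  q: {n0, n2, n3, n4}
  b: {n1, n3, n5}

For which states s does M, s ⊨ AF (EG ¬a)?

{n0, n1, n2, n4, n5}

Sat(¬a) = {n0, n1, n2, n4, n5}
EG ¬a: greatest fixpoint, start Z0 = {n0, n1, n2, n4, n5}, keep only states in Sat with some successor in Z. Already a fixed point.
Sat(EG ¬a) = {n0, n1, n2, n4, n5}
AF (EG ¬a): least fixpoint, start Z0 = {n0, n1, n2, n4, n5}, add states with every successor in Z. Already a fixed point.
Sat(AF (EG ¬a)) = {n0, n1, n2, n4, n5}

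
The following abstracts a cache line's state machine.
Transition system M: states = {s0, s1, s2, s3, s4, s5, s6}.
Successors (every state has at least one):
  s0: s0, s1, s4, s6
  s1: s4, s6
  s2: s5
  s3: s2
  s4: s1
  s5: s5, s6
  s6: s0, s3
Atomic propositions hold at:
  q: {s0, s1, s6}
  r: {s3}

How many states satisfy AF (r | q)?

Sat(r | q) = {s0, s1, s3, s6}
AF (r | q): least fixpoint, start Z0 = {s0, s1, s3, s6}, add states with every successor in Z. Z1 = {s0, s1, s3, s4, s6}; fixed.
Sat(AF (r | q)) = {s0, s1, s3, s4, s6}
|Sat(AF (r | q))| = |{s0, s1, s3, s4, s6}| = 5.

5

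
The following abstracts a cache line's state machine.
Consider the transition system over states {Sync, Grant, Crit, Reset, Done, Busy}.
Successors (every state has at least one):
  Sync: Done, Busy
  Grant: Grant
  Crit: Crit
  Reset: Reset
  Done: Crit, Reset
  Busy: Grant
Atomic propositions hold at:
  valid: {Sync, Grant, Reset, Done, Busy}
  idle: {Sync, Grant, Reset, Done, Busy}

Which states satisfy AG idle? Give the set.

AG idle: greatest fixpoint, start Z0 = {Sync, Grant, Reset, Done, Busy}, keep only states in Sat with every successor in Z. Z1 = {Sync, Grant, Reset, Busy}; Z2 = {Grant, Reset, Busy}; fixed.
Sat(AG idle) = {Grant, Reset, Busy}

{Grant, Reset, Busy}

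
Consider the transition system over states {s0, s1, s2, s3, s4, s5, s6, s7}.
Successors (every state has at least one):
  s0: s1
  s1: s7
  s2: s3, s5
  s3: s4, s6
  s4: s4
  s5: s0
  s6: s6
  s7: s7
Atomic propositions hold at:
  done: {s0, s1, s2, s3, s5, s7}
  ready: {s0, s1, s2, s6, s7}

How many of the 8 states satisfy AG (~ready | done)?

5

Sat(~ready) = {s3, s4, s5}
Sat(~ready | done) = {s0, s1, s2, s3, s4, s5, s7}
AG (~ready | done): greatest fixpoint, start Z0 = {s0, s1, s2, s3, s4, s5, s7}, keep only states in Sat with every successor in Z. Z1 = {s0, s1, s2, s4, s5, s7}; Z2 = {s0, s1, s4, s5, s7}; fixed.
Sat(AG (~ready | done)) = {s0, s1, s4, s5, s7}
|Sat(AG (~ready | done))| = |{s0, s1, s4, s5, s7}| = 5.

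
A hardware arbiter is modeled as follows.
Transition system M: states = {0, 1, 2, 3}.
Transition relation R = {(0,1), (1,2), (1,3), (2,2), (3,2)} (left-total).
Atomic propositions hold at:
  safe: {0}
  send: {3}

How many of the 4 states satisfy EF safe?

1

EF safe: least fixpoint, start Z0 = {0}, add states with some successor in Z. Already a fixed point.
Sat(EF safe) = {0}
|Sat(EF safe)| = |{0}| = 1.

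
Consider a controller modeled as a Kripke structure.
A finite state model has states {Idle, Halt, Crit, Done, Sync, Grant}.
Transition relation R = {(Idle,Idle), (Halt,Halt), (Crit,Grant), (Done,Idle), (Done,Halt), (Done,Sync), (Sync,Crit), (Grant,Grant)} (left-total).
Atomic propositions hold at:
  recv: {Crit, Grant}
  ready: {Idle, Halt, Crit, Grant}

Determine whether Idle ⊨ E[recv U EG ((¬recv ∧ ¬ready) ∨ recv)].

No

Sat(¬recv) = {Idle, Halt, Done, Sync}
Sat(¬ready) = {Done, Sync}
Sat(¬recv ∧ ¬ready) = {Done, Sync}
Sat((¬recv ∧ ¬ready) ∨ recv) = {Crit, Done, Sync, Grant}
EG ((¬recv ∧ ¬ready) ∨ recv): greatest fixpoint, start Z0 = {Crit, Done, Sync, Grant}, keep only states in Sat with some successor in Z. Already a fixed point.
Sat(EG ((¬recv ∧ ¬ready) ∨ recv)) = {Crit, Done, Sync, Grant}
E[recv U EG ((¬recv ∧ ¬ready) ∨ recv)]: least fixpoint, start Z0 = Sat(EG ((¬recv ∧ ¬ready) ∨ recv)) = {Crit, Done, Sync, Grant}, add states in Sat(recv) with some successor in Z. Already a fixed point.
Sat(E[recv U EG ((¬recv ∧ ¬ready) ∨ recv)]) = {Crit, Done, Sync, Grant}
Idle ∉ Sat(E[recv U EG ((¬recv ∧ ¬ready) ∨ recv)]) = {Crit, Done, Sync, Grant}, so the formula does not hold at Idle.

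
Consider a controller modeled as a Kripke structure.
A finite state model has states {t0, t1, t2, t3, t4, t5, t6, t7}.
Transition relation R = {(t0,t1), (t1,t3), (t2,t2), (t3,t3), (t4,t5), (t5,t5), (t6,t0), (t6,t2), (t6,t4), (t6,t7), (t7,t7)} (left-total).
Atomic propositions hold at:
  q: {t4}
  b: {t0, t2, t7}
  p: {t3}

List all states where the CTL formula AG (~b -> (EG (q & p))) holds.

Sat(~b) = {t1, t3, t4, t5, t6}
Sat(q & p) = ∅
EG (q & p): greatest fixpoint, start Z0 = ∅, keep only states in Sat with some successor in Z. Already a fixed point.
Sat(EG (q & p)) = ∅
Sat(~b -> (EG (q & p))) = {t0, t2, t7}
AG (~b -> (EG (q & p))): greatest fixpoint, start Z0 = {t0, t2, t7}, keep only states in Sat with every successor in Z. Z1 = {t2, t7}; fixed.
Sat(AG (~b -> (EG (q & p)))) = {t2, t7}

{t2, t7}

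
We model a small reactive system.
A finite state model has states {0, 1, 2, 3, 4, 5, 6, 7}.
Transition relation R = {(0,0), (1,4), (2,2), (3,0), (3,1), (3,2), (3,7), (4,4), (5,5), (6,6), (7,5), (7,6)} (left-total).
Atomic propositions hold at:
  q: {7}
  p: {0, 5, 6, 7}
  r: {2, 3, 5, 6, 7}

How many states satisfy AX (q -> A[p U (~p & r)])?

7

Sat(~p) = {1, 2, 3, 4}
Sat(~p & r) = {2, 3}
A[p U (~p & r)]: least fixpoint, start Z0 = Sat((~p & r)) = {2, 3}, add states in Sat(p) with every successor in Z. Already a fixed point.
Sat(A[p U (~p & r)]) = {2, 3}
Sat(q -> A[p U (~p & r)]) = {0, 1, 2, 3, 4, 5, 6}
Sat(AX (q -> A[p U (~p & r)])) = {s : every successor in {0, 1, 2, 3, 4, 5, 6}} = {0, 1, 2, 4, 5, 6, 7}
|Sat(AX (q -> A[p U (~p & r)]))| = |{0, 1, 2, 4, 5, 6, 7}| = 7.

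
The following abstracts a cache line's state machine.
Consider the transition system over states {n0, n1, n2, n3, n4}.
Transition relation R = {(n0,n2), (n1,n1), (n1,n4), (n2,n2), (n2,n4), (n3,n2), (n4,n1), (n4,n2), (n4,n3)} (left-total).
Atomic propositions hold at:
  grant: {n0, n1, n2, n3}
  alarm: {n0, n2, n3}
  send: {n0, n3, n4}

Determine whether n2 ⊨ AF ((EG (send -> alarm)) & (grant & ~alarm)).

No

Sat(send -> alarm) = {n0, n1, n2, n3}
EG (send -> alarm): greatest fixpoint, start Z0 = {n0, n1, n2, n3}, keep only states in Sat with some successor in Z. Already a fixed point.
Sat(EG (send -> alarm)) = {n0, n1, n2, n3}
Sat(~alarm) = {n1, n4}
Sat(grant & ~alarm) = {n1}
Sat((EG (send -> alarm)) & (grant & ~alarm)) = {n1}
AF ((EG (send -> alarm)) & (grant & ~alarm)): least fixpoint, start Z0 = {n1}, add states with every successor in Z. Already a fixed point.
Sat(AF ((EG (send -> alarm)) & (grant & ~alarm))) = {n1}
n2 ∉ Sat(AF ((EG (send -> alarm)) & (grant & ~alarm))) = {n1}, so the formula does not hold at n2.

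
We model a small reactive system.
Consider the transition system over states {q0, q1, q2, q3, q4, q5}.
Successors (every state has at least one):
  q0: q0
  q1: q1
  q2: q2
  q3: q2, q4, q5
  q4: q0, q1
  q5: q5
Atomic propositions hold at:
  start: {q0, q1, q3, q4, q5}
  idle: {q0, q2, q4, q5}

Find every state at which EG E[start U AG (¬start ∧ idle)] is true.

{q2, q3}

Sat(¬start) = {q2}
Sat(¬start ∧ idle) = {q2}
AG (¬start ∧ idle): greatest fixpoint, start Z0 = {q2}, keep only states in Sat with every successor in Z. Already a fixed point.
Sat(AG (¬start ∧ idle)) = {q2}
E[start U AG (¬start ∧ idle)]: least fixpoint, start Z0 = Sat(AG (¬start ∧ idle)) = {q2}, add states in Sat(start) with some successor in Z. Z1 = {q2, q3}; fixed.
Sat(E[start U AG (¬start ∧ idle)]) = {q2, q3}
EG E[start U AG (¬start ∧ idle)]: greatest fixpoint, start Z0 = {q2, q3}, keep only states in Sat with some successor in Z. Already a fixed point.
Sat(EG E[start U AG (¬start ∧ idle)]) = {q2, q3}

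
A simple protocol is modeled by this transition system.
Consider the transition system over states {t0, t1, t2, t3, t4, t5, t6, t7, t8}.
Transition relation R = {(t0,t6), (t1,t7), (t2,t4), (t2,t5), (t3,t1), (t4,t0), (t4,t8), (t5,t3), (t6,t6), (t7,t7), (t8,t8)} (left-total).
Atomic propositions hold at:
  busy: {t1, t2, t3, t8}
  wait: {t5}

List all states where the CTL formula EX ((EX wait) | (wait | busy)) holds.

{t2, t3, t4, t5, t8}

Sat(EX wait) = {s : some successor in {t5}} = {t2}
Sat(wait | busy) = {t1, t2, t3, t5, t8}
Sat((EX wait) | (wait | busy)) = {t1, t2, t3, t5, t8}
Sat(EX ((EX wait) | (wait | busy))) = {s : some successor in {t1, t2, t3, t5, t8}} = {t2, t3, t4, t5, t8}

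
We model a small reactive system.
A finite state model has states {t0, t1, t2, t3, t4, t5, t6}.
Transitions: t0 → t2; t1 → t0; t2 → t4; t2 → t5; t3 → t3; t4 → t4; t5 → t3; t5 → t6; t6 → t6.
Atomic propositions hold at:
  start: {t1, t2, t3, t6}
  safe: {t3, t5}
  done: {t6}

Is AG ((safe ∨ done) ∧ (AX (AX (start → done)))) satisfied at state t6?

Yes

Sat(safe ∨ done) = {t3, t5, t6}
Sat(start → done) = {t0, t4, t5, t6}
Sat(AX (start → done)) = {s : every successor in {t0, t4, t5, t6}} = {t1, t2, t4, t6}
Sat(AX (AX (start → done))) = {s : every successor in {t1, t2, t4, t6}} = {t0, t4, t6}
Sat((safe ∨ done) ∧ (AX (AX (start → done)))) = {t6}
AG ((safe ∨ done) ∧ (AX (AX (start → done)))): greatest fixpoint, start Z0 = {t6}, keep only states in Sat with every successor in Z. Already a fixed point.
Sat(AG ((safe ∨ done) ∧ (AX (AX (start → done))))) = {t6}
t6 ∈ Sat(AG ((safe ∨ done) ∧ (AX (AX (start → done))))) = {t6}, so the formula holds at t6.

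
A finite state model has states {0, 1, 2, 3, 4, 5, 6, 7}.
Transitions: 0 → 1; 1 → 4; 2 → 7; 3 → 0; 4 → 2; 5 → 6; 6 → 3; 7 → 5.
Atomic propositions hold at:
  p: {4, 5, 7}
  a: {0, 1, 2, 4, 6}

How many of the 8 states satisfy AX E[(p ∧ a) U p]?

Sat(p ∧ a) = {4}
E[(p ∧ a) U p]: least fixpoint, start Z0 = Sat(p) = {4, 5, 7}, add states in Sat(p ∧ a) with some successor in Z. Already a fixed point.
Sat(E[(p ∧ a) U p]) = {4, 5, 7}
Sat(AX E[(p ∧ a) U p]) = {s : every successor in {4, 5, 7}} = {1, 2, 7}
|Sat(AX E[(p ∧ a) U p])| = |{1, 2, 7}| = 3.

3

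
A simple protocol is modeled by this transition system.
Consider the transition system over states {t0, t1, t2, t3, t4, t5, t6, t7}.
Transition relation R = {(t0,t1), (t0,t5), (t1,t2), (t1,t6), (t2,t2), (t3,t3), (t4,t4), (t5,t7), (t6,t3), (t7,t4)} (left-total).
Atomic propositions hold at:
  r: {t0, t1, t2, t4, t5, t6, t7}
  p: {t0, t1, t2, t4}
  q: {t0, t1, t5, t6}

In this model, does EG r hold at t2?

Yes

EG r: greatest fixpoint, start Z0 = {t0, t1, t2, t4, t5, t6, t7}, keep only states in Sat with some successor in Z. Z1 = {t0, t1, t2, t4, t5, t7}; fixed.
Sat(EG r) = {t0, t1, t2, t4, t5, t7}
t2 ∈ Sat(EG r) = {t0, t1, t2, t4, t5, t7}, so the formula holds at t2.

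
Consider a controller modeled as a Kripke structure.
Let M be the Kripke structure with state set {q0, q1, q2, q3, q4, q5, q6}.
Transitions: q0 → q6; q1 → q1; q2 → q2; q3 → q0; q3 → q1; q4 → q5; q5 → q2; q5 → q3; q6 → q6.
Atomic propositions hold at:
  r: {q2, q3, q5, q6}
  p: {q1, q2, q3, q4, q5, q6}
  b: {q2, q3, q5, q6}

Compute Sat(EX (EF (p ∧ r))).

Sat(p ∧ r) = {q2, q3, q5, q6}
EF (p ∧ r): least fixpoint, start Z0 = {q2, q3, q5, q6}, add states with some successor in Z. Z1 = {q0, q2, q3, q4, q5, q6}; fixed.
Sat(EF (p ∧ r)) = {q0, q2, q3, q4, q5, q6}
Sat(EX (EF (p ∧ r))) = {s : some successor in {q0, q2, q3, q4, q5, q6}} = {q0, q2, q3, q4, q5, q6}

{q0, q2, q3, q4, q5, q6}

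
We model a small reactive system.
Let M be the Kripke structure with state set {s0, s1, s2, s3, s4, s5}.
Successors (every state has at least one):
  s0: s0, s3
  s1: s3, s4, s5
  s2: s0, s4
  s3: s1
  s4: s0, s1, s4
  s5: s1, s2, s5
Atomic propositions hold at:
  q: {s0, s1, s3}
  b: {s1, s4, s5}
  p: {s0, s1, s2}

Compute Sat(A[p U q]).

A[p U q]: least fixpoint, start Z0 = Sat(q) = {s0, s1, s3}, add states in Sat(p) with every successor in Z. Already a fixed point.
Sat(A[p U q]) = {s0, s1, s3}

{s0, s1, s3}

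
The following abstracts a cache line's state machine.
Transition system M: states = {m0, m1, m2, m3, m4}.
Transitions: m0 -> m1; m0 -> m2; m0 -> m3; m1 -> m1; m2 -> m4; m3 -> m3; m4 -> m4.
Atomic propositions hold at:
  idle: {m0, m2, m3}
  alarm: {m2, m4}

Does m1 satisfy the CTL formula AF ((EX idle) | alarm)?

Sat(EX idle) = {s : some successor in {m0, m2, m3}} = {m0, m3}
Sat((EX idle) | alarm) = {m0, m2, m3, m4}
AF ((EX idle) | alarm): least fixpoint, start Z0 = {m0, m2, m3, m4}, add states with every successor in Z. Already a fixed point.
Sat(AF ((EX idle) | alarm)) = {m0, m2, m3, m4}
m1 ∉ Sat(AF ((EX idle) | alarm)) = {m0, m2, m3, m4}, so the formula does not hold at m1.

No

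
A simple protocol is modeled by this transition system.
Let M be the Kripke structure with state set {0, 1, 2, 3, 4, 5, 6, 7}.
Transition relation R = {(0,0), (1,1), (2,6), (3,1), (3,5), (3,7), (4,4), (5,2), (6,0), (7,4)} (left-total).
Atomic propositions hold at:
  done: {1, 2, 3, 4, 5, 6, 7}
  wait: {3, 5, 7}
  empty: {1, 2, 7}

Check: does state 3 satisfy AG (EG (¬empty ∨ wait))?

No

Sat(¬empty) = {0, 3, 4, 5, 6}
Sat(¬empty ∨ wait) = {0, 3, 4, 5, 6, 7}
EG (¬empty ∨ wait): greatest fixpoint, start Z0 = {0, 3, 4, 5, 6, 7}, keep only states in Sat with some successor in Z. Z1 = {0, 3, 4, 6, 7}; fixed.
Sat(EG (¬empty ∨ wait)) = {0, 3, 4, 6, 7}
AG (EG (¬empty ∨ wait)): greatest fixpoint, start Z0 = {0, 3, 4, 6, 7}, keep only states in Sat with every successor in Z. Z1 = {0, 4, 6, 7}; fixed.
Sat(AG (EG (¬empty ∨ wait))) = {0, 4, 6, 7}
3 ∉ Sat(AG (EG (¬empty ∨ wait))) = {0, 4, 6, 7}, so the formula does not hold at 3.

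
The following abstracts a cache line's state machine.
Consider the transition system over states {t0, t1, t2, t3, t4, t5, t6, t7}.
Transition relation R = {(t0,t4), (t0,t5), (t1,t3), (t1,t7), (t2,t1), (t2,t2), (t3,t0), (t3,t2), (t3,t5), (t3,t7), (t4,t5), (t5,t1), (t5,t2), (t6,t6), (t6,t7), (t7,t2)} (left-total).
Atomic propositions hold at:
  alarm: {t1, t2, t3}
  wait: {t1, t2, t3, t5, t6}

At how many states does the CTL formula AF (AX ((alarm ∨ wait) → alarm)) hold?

7

Sat(alarm ∨ wait) = {t1, t2, t3, t5, t6}
Sat((alarm ∨ wait) → alarm) = {t0, t1, t2, t3, t4, t7}
Sat(AX ((alarm ∨ wait) → alarm)) = {s : every successor in {t0, t1, t2, t3, t4, t7}} = {t1, t2, t5, t7}
AF (AX ((alarm ∨ wait) → alarm)): least fixpoint, start Z0 = {t1, t2, t5, t7}, add states with every successor in Z. Z1 = {t1, t2, t4, t5, t7}; Z2 = {t0, t1, t2, t4, t5, t7}; Z3 = {t0, t1, t2, t3, t4, t5, t7}; fixed.
Sat(AF (AX ((alarm ∨ wait) → alarm))) = {t0, t1, t2, t3, t4, t5, t7}
|Sat(AF (AX ((alarm ∨ wait) → alarm)))| = |{t0, t1, t2, t3, t4, t5, t7}| = 7.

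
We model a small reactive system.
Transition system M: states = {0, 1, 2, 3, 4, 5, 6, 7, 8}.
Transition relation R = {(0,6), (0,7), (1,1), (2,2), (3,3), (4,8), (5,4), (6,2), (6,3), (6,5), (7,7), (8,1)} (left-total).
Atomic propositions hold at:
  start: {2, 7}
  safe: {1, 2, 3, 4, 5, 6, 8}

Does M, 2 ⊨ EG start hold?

EG start: greatest fixpoint, start Z0 = {2, 7}, keep only states in Sat with some successor in Z. Already a fixed point.
Sat(EG start) = {2, 7}
2 ∈ Sat(EG start) = {2, 7}, so the formula holds at 2.

Yes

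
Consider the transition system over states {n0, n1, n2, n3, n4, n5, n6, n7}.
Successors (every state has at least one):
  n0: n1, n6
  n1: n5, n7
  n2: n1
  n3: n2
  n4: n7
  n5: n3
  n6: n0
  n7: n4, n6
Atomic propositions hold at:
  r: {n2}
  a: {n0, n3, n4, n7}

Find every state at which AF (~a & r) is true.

Sat(~a) = {n1, n2, n5, n6}
Sat(~a & r) = {n2}
AF (~a & r): least fixpoint, start Z0 = {n2}, add states with every successor in Z. Z1 = {n2, n3}; Z2 = {n2, n3, n5}; fixed.
Sat(AF (~a & r)) = {n2, n3, n5}

{n2, n3, n5}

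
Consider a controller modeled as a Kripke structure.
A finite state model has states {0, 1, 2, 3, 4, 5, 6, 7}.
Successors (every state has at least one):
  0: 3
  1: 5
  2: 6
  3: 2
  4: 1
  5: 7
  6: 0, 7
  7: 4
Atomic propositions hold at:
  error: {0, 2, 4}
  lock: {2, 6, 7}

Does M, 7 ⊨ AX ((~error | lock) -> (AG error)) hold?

Sat(~error) = {1, 3, 5, 6, 7}
Sat(~error | lock) = {1, 2, 3, 5, 6, 7}
AG error: greatest fixpoint, start Z0 = {0, 2, 4}, keep only states in Sat with every successor in Z. Z1 = ∅; fixed.
Sat(AG error) = ∅
Sat((~error | lock) -> (AG error)) = {0, 4}
Sat(AX ((~error | lock) -> (AG error))) = {s : every successor in {0, 4}} = {7}
7 ∈ Sat(AX ((~error | lock) -> (AG error))) = {7}, so the formula holds at 7.

Yes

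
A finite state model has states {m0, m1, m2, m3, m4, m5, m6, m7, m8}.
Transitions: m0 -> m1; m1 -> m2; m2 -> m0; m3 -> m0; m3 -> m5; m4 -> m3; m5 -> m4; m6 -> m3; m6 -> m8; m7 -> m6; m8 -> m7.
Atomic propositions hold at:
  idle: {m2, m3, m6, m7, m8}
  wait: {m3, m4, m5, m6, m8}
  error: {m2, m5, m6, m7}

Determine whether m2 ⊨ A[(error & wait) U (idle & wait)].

Sat(error & wait) = {m5, m6}
Sat(idle & wait) = {m3, m6, m8}
A[(error & wait) U (idle & wait)]: least fixpoint, start Z0 = Sat((idle & wait)) = {m3, m6, m8}, add states in Sat(error & wait) with every successor in Z. Already a fixed point.
Sat(A[(error & wait) U (idle & wait)]) = {m3, m6, m8}
m2 ∉ Sat(A[(error & wait) U (idle & wait)]) = {m3, m6, m8}, so the formula does not hold at m2.

No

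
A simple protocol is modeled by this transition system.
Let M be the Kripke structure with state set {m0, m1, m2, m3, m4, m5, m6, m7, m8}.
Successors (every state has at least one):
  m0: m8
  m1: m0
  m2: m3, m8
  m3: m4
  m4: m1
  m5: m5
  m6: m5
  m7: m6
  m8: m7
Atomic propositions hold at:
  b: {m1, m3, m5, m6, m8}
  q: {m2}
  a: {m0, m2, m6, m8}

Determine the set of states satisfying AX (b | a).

Sat(b | a) = {m0, m1, m2, m3, m5, m6, m8}
Sat(AX (b | a)) = {s : every successor in {m0, m1, m2, m3, m5, m6, m8}} = {m0, m1, m2, m4, m5, m6, m7}

{m0, m1, m2, m4, m5, m6, m7}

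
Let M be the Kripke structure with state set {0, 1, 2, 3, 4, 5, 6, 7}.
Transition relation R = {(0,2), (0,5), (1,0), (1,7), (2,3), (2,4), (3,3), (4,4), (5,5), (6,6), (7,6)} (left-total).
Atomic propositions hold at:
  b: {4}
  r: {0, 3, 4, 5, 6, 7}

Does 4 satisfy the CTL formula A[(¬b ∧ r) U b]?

Sat(¬b) = {0, 1, 2, 3, 5, 6, 7}
Sat(¬b ∧ r) = {0, 3, 5, 6, 7}
A[(¬b ∧ r) U b]: least fixpoint, start Z0 = Sat(b) = {4}, add states in Sat(¬b ∧ r) with every successor in Z. Already a fixed point.
Sat(A[(¬b ∧ r) U b]) = {4}
4 ∈ Sat(A[(¬b ∧ r) U b]) = {4}, so the formula holds at 4.

Yes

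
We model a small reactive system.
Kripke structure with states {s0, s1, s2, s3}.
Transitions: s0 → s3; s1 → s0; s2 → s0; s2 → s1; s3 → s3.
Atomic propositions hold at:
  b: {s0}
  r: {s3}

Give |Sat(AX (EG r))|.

2

EG r: greatest fixpoint, start Z0 = {s3}, keep only states in Sat with some successor in Z. Already a fixed point.
Sat(EG r) = {s3}
Sat(AX (EG r)) = {s : every successor in {s3}} = {s0, s3}
|Sat(AX (EG r))| = |{s0, s3}| = 2.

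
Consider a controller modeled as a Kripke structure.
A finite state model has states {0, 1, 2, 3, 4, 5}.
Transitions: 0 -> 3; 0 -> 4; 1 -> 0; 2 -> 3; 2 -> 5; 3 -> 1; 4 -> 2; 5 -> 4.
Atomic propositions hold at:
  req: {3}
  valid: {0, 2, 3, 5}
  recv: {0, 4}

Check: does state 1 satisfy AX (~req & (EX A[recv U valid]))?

Yes

Sat(~req) = {0, 1, 2, 4, 5}
A[recv U valid]: least fixpoint, start Z0 = Sat(valid) = {0, 2, 3, 5}, add states in Sat(recv) with every successor in Z. Z1 = {0, 2, 3, 4, 5}; fixed.
Sat(A[recv U valid]) = {0, 2, 3, 4, 5}
Sat(EX A[recv U valid]) = {s : some successor in {0, 2, 3, 4, 5}} = {0, 1, 2, 4, 5}
Sat(~req & (EX A[recv U valid])) = {0, 1, 2, 4, 5}
Sat(AX (~req & (EX A[recv U valid]))) = {s : every successor in {0, 1, 2, 4, 5}} = {1, 3, 4, 5}
1 ∈ Sat(AX (~req & (EX A[recv U valid]))) = {1, 3, 4, 5}, so the formula holds at 1.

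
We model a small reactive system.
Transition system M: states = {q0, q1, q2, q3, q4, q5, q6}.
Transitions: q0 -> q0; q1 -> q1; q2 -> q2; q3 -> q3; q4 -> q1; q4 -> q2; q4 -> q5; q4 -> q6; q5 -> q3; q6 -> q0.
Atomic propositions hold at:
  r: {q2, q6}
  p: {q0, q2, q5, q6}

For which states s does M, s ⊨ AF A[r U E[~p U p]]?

{q0, q2, q4, q5, q6}

Sat(~p) = {q1, q3, q4}
E[~p U p]: least fixpoint, start Z0 = Sat(p) = {q0, q2, q5, q6}, add states in Sat(~p) with some successor in Z. Z1 = {q0, q2, q4, q5, q6}; fixed.
Sat(E[~p U p]) = {q0, q2, q4, q5, q6}
A[r U E[~p U p]]: least fixpoint, start Z0 = Sat(E[~p U p]) = {q0, q2, q4, q5, q6}, add states in Sat(r) with every successor in Z. Already a fixed point.
Sat(A[r U E[~p U p]]) = {q0, q2, q4, q5, q6}
AF A[r U E[~p U p]]: least fixpoint, start Z0 = {q0, q2, q4, q5, q6}, add states with every successor in Z. Already a fixed point.
Sat(AF A[r U E[~p U p]]) = {q0, q2, q4, q5, q6}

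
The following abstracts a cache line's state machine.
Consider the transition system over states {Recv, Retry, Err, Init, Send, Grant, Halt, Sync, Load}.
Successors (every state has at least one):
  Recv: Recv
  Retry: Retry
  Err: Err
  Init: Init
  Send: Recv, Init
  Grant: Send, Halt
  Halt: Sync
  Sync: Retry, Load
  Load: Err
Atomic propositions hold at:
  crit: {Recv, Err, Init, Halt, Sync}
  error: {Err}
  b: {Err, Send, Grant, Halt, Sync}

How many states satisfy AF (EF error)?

EF error: least fixpoint, start Z0 = {Err}, add states with some successor in Z. Z1 = {Err, Load}; Z2 = {Err, Sync, Load}; Z3 = {Err, Halt, Sync, Load}; Z4 = {Err, Grant, Halt, Sync, Load}; fixed.
Sat(EF error) = {Err, Grant, Halt, Sync, Load}
AF (EF error): least fixpoint, start Z0 = {Err, Grant, Halt, Sync, Load}, add states with every successor in Z. Already a fixed point.
Sat(AF (EF error)) = {Err, Grant, Halt, Sync, Load}
|Sat(AF (EF error))| = |{Err, Grant, Halt, Sync, Load}| = 5.

5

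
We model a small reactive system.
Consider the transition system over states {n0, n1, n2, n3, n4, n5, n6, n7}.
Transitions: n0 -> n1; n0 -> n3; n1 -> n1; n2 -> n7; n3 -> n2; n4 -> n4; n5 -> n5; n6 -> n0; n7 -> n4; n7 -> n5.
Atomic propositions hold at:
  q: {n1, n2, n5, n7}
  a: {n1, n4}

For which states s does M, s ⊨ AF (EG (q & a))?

{n1}

Sat(q & a) = {n1}
EG (q & a): greatest fixpoint, start Z0 = {n1}, keep only states in Sat with some successor in Z. Already a fixed point.
Sat(EG (q & a)) = {n1}
AF (EG (q & a)): least fixpoint, start Z0 = {n1}, add states with every successor in Z. Already a fixed point.
Sat(AF (EG (q & a))) = {n1}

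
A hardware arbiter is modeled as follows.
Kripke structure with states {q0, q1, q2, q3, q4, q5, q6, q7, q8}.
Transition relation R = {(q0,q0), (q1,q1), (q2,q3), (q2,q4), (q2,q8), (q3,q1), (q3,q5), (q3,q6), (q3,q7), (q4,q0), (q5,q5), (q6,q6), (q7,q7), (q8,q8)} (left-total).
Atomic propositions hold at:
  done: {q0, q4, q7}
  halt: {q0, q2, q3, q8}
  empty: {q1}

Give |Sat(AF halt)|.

AF halt: least fixpoint, start Z0 = {q0, q2, q3, q8}, add states with every successor in Z. Z1 = {q0, q2, q3, q4, q8}; fixed.
Sat(AF halt) = {q0, q2, q3, q4, q8}
|Sat(AF halt)| = |{q0, q2, q3, q4, q8}| = 5.

5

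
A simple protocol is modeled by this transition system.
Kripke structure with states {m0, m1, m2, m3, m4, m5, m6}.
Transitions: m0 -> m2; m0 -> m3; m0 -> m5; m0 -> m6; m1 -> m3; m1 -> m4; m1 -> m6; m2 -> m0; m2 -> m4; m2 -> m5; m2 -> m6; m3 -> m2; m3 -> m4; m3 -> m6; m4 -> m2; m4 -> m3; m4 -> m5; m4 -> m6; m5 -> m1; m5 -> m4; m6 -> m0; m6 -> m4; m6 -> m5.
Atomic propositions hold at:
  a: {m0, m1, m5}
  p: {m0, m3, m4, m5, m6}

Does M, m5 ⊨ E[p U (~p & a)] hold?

Sat(~p) = {m1, m2}
Sat(~p & a) = {m1}
E[p U (~p & a)]: least fixpoint, start Z0 = Sat((~p & a)) = {m1}, add states in Sat(p) with some successor in Z. Z1 = {m1, m5}; Z2 = {m0, m1, m4, m5, m6}; Z3 = {m0, m1, m3, m4, m5, m6}; fixed.
Sat(E[p U (~p & a)]) = {m0, m1, m3, m4, m5, m6}
m5 ∈ Sat(E[p U (~p & a)]) = {m0, m1, m3, m4, m5, m6}, so the formula holds at m5.

Yes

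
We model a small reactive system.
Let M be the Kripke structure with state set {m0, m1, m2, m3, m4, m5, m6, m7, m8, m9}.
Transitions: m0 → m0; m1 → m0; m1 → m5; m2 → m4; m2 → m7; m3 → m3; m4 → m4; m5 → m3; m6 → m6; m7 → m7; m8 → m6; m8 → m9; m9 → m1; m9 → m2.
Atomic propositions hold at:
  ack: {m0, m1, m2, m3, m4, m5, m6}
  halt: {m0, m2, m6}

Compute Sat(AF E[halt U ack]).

{m0, m1, m2, m3, m4, m5, m6, m8, m9}

E[halt U ack]: least fixpoint, start Z0 = Sat(ack) = {m0, m1, m2, m3, m4, m5, m6}, add states in Sat(halt) with some successor in Z. Already a fixed point.
Sat(E[halt U ack]) = {m0, m1, m2, m3, m4, m5, m6}
AF E[halt U ack]: least fixpoint, start Z0 = {m0, m1, m2, m3, m4, m5, m6}, add states with every successor in Z. Z1 = {m0, m1, m2, m3, m4, m5, m6, m9}; Z2 = {m0, m1, m2, m3, m4, m5, m6, m8, m9}; fixed.
Sat(AF E[halt U ack]) = {m0, m1, m2, m3, m4, m5, m6, m8, m9}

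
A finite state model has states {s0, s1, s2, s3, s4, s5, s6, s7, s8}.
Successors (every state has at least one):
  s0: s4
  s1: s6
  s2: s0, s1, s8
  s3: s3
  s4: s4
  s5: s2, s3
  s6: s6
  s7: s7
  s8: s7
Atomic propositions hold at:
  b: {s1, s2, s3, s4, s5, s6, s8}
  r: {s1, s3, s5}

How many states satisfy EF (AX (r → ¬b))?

Sat(¬b) = {s0, s7}
Sat(r → ¬b) = {s0, s2, s4, s6, s7, s8}
Sat(AX (r → ¬b)) = {s : every successor in {s0, s2, s4, s6, s7, s8}} = {s0, s1, s4, s6, s7, s8}
EF (AX (r → ¬b)): least fixpoint, start Z0 = {s0, s1, s4, s6, s7, s8}, add states with some successor in Z. Z1 = {s0, s1, s2, s4, s6, s7, s8}; Z2 = {s0, s1, s2, s4, s5, s6, s7, s8}; fixed.
Sat(EF (AX (r → ¬b))) = {s0, s1, s2, s4, s5, s6, s7, s8}
|Sat(EF (AX (r → ¬b)))| = |{s0, s1, s2, s4, s5, s6, s7, s8}| = 8.

8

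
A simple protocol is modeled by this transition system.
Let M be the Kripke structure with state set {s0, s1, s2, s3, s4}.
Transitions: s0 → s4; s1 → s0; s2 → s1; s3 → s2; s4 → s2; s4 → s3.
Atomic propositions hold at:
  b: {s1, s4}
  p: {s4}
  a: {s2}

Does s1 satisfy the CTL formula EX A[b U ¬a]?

Yes

Sat(¬a) = {s0, s1, s3, s4}
A[b U ¬a]: least fixpoint, start Z0 = Sat(¬a) = {s0, s1, s3, s4}, add states in Sat(b) with every successor in Z. Already a fixed point.
Sat(A[b U ¬a]) = {s0, s1, s3, s4}
Sat(EX A[b U ¬a]) = {s : some successor in {s0, s1, s3, s4}} = {s0, s1, s2, s4}
s1 ∈ Sat(EX A[b U ¬a]) = {s0, s1, s2, s4}, so the formula holds at s1.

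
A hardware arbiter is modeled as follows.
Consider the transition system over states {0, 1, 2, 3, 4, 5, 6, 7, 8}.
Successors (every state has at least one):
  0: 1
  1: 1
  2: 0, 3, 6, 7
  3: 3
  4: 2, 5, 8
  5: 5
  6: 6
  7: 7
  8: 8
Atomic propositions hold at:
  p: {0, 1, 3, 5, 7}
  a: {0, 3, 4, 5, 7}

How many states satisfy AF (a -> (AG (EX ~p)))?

5

Sat(~p) = {2, 4, 6, 8}
Sat(EX ~p) = {s : some successor in {2, 4, 6, 8}} = {2, 4, 6, 8}
AG (EX ~p): greatest fixpoint, start Z0 = {2, 4, 6, 8}, keep only states in Sat with every successor in Z. Z1 = {6, 8}; fixed.
Sat(AG (EX ~p)) = {6, 8}
Sat(a -> (AG (EX ~p))) = {1, 2, 6, 8}
AF (a -> (AG (EX ~p))): least fixpoint, start Z0 = {1, 2, 6, 8}, add states with every successor in Z. Z1 = {0, 1, 2, 6, 8}; fixed.
Sat(AF (a -> (AG (EX ~p)))) = {0, 1, 2, 6, 8}
|Sat(AF (a -> (AG (EX ~p))))| = |{0, 1, 2, 6, 8}| = 5.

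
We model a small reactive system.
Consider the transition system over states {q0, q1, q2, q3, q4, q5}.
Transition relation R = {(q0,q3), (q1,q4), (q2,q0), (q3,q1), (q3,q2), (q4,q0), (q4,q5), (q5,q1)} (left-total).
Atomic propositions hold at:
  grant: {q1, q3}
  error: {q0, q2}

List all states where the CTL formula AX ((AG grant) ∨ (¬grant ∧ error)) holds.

AG grant: greatest fixpoint, start Z0 = {q1, q3}, keep only states in Sat with every successor in Z. Z1 = ∅; fixed.
Sat(AG grant) = ∅
Sat(¬grant) = {q0, q2, q4, q5}
Sat(¬grant ∧ error) = {q0, q2}
Sat((AG grant) ∨ (¬grant ∧ error)) = {q0, q2}
Sat(AX ((AG grant) ∨ (¬grant ∧ error))) = {s : every successor in {q0, q2}} = {q2}

{q2}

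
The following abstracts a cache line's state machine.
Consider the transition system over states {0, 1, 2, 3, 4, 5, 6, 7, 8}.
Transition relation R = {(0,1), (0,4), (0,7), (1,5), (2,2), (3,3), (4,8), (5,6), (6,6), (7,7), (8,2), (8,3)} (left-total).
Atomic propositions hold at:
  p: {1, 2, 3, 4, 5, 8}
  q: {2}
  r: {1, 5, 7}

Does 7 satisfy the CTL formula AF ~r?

Sat(~r) = {0, 2, 3, 4, 6, 8}
AF ~r: least fixpoint, start Z0 = {0, 2, 3, 4, 6, 8}, add states with every successor in Z. Z1 = {0, 2, 3, 4, 5, 6, 8}; Z2 = {0, 1, 2, 3, 4, 5, 6, 8}; fixed.
Sat(AF ~r) = {0, 1, 2, 3, 4, 5, 6, 8}
7 ∉ Sat(AF ~r) = {0, 1, 2, 3, 4, 5, 6, 8}, so the formula does not hold at 7.

No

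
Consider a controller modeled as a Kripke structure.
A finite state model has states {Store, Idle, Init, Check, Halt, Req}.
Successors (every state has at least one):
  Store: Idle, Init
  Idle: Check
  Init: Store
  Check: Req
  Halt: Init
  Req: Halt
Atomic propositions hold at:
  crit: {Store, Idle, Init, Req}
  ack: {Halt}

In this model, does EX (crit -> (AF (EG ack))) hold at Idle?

EG ack: greatest fixpoint, start Z0 = {Halt}, keep only states in Sat with some successor in Z. Z1 = ∅; fixed.
Sat(EG ack) = ∅
AF (EG ack): least fixpoint, start Z0 = ∅, add states with every successor in Z. Already a fixed point.
Sat(AF (EG ack)) = ∅
Sat(crit -> (AF (EG ack))) = {Check, Halt}
Sat(EX (crit -> (AF (EG ack)))) = {s : some successor in {Check, Halt}} = {Idle, Req}
Idle ∈ Sat(EX (crit -> (AF (EG ack)))) = {Idle, Req}, so the formula holds at Idle.

Yes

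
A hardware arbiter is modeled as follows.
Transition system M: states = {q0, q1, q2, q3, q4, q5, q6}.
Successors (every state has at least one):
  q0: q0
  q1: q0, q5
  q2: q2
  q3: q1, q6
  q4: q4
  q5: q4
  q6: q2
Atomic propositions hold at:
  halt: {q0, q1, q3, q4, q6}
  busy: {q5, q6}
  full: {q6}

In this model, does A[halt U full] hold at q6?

A[halt U full]: least fixpoint, start Z0 = Sat(full) = {q6}, add states in Sat(halt) with every successor in Z. Already a fixed point.
Sat(A[halt U full]) = {q6}
q6 ∈ Sat(A[halt U full]) = {q6}, so the formula holds at q6.

Yes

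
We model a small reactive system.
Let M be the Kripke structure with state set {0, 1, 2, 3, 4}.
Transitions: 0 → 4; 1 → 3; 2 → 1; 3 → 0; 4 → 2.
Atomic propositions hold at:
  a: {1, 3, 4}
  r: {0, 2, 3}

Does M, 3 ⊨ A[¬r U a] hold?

Sat(¬r) = {1, 4}
A[¬r U a]: least fixpoint, start Z0 = Sat(a) = {1, 3, 4}, add states in Sat(¬r) with every successor in Z. Already a fixed point.
Sat(A[¬r U a]) = {1, 3, 4}
3 ∈ Sat(A[¬r U a]) = {1, 3, 4}, so the formula holds at 3.

Yes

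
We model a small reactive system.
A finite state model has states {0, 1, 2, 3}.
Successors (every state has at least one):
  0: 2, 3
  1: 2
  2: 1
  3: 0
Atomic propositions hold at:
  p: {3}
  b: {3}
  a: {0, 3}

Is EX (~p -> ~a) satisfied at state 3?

No

Sat(~p) = {0, 1, 2}
Sat(~a) = {1, 2}
Sat(~p -> ~a) = {1, 2, 3}
Sat(EX (~p -> ~a)) = {s : some successor in {1, 2, 3}} = {0, 1, 2}
3 ∉ Sat(EX (~p -> ~a)) = {0, 1, 2}, so the formula does not hold at 3.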